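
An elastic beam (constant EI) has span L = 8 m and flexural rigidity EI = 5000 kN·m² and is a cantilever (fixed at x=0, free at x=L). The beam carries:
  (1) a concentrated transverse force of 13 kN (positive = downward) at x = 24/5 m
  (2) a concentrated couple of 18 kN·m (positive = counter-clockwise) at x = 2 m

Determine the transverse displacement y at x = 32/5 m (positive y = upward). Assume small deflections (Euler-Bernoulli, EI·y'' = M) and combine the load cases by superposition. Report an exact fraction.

Load 1 — point force P=13 kN at a=24/5 m (b=L-a=16/5):
  y_1 = -Pa²(3x-a)/(6EI)  [x>a] = -13·(24/5)²·(3·(32/5)-(24/5))/(6·5000) = -11232/78125 m
Load 2 — applied couple M₀=18 kN·m at a=2 m (b=L-a=6):
  y_2 = M₀a(2x-a)/(2EI)  [x>a] = 18·2·(2·(32/5)-2)/(2·5000) = 243/6250 m
Superposition: y = Σ y_i = -16389/156250 m ≈ -0.104890 m

y(32/5) = -16389/156250 m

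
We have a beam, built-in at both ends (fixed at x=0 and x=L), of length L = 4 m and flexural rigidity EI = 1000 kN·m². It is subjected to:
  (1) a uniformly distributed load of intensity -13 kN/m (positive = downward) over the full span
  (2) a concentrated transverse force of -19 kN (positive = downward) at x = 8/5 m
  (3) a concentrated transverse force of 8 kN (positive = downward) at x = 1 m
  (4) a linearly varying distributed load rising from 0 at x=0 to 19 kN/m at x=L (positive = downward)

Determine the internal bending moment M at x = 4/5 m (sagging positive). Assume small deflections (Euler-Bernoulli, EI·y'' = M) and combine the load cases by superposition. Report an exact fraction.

M(4/5) = 4759/3750 kN·m

Load 1 — uniform load w=-13 kN/m over full span:
  M_1 = wLx/2 - wL²/12 - wx²/2 = (-13)·4·(4/5)/2 - (-13)·4²/12 - (-13)·(4/5)²/2 = 52/75 kN·m
Load 2 — point force P=-19 kN at a=8/5 m (b=L-a=12/5):
  M_2 = Pb²(3a+b)x/L³ - Pab²/L²  [x≤a] = (-19)·(12/5)²·(3·(8/5)+(12/5))·(4/5)/4³ - (-19)·(8/5)·(12/5)²/4² = 684/625 kN·m
Load 3 — point force P=8 kN at a=1 m (b=L-a=3):
  M_3 = Pb²(3a+b)x/L³ - Pab²/L²  [x≤a] = 8·3²·(3·1+3)·(4/5)/4³ - 8·1·3²/4² = 9/10 kN·m
Load 4 — triangular load w₀=19 kN/m (0→w₀ over full span):
  M_4 = 3w₀Lx/20 - w₀L²/30 - w₀x³/(6L) = 3·19·4·(4/5)/20 - 19·4²/30 - 19·(4/5)³/(6·4) = -532/375 kN·m
Superposition: M = Σ M_i = 4759/3750 kN·m ≈ 1.269067 kN·m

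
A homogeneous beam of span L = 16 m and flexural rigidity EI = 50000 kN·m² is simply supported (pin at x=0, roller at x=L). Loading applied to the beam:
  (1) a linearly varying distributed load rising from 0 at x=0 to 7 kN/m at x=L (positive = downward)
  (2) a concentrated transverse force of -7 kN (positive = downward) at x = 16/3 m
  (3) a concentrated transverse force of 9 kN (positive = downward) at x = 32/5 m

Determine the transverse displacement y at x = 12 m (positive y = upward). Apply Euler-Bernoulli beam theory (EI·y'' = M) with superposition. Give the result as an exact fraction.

Load 1 — triangular load w₀=7 kN/m (0→w₀ over full span):
  y_1 = -w₀x(7L⁴-10L²x²+3x⁴)/(360LEI) = -7·12·(7·16⁴-10·16²·12²+3·12⁴)/(360·16·50000) = -833/18750 m
Load 2 — point force P=-7 kN at a=16/3 m (b=L-a=32/3):
  y_2 = -Pa(L-x)(2Lx-a²-x²)/(6LEI)  [x>a] = -(-7)·(16/3)·(16-12)·(2·16·12-(16/3)²-12²)/(6·16·50000) = 1666/253125 m
Load 3 — point force P=9 kN at a=32/5 m (b=L-a=48/5):
  y_3 = -Pa(L-x)(2Lx-a²-x²)/(6LEI)  [x>a] = -9·(32/5)·(16-12)·(2·16·12-(32/5)²-12²)/(6·16·50000) = -3732/390625 m
Superposition: y = Σ y_i = -2999459/63281250 m ≈ -0.047399 m

y(12) = -2999459/63281250 m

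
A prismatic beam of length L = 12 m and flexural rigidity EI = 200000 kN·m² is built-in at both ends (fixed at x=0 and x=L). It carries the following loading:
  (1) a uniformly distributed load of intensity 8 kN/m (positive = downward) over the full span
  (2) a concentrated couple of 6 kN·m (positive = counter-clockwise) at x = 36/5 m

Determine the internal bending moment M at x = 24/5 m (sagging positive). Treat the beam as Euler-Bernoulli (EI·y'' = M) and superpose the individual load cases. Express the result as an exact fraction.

Load 1 — uniform load w=8 kN/m over full span:
  M_1 = wLx/2 - wL²/12 - wx²/2 = 8·12·(24/5)/2 - 8·12²/12 - 8·(24/5)²/2 = 1056/25 kN·m
Load 2 — applied couple M₀=6 kN·m at a=36/5 m (b=L-a=24/5):
  M_2 = R_Ax - M_A  [x≤a] with R_A=18/25, M_A=48/25 = (18/25)·(24/5) - (48/25) = 192/125 kN·m
Superposition: M = Σ M_i = 5472/125 kN·m ≈ 43.776000 kN·m

M(24/5) = 5472/125 kN·m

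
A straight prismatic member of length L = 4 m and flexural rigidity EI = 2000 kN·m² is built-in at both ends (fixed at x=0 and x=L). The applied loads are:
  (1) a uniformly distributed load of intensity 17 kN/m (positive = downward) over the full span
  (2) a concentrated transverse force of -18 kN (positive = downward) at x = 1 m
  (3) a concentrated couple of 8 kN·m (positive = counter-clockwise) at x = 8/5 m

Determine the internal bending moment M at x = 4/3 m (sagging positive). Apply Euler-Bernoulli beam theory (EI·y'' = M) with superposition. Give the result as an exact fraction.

M(4/3) = 11359/1800 kN·m

Load 1 — uniform load w=17 kN/m over full span:
  M_1 = wLx/2 - wL²/12 - wx²/2 = 17·4·(4/3)/2 - 17·4²/12 - 17·(4/3)²/2 = 68/9 kN·m
Load 2 — point force P=-18 kN at a=1 m (b=L-a=3):
  M_2 = Pa²(a+3b)(L-x)/L³ - Pa²b/L²  [x>a] = (-18)·1²·(1+3·3)·(4-(4/3))/4³ - (-18)·1²·3/4² = -33/8 kN·m
Load 3 — applied couple M₀=8 kN·m at a=8/5 m (b=L-a=12/5):
  M_3 = R_Ax - M_A  [x≤a] with R_A=72/25, M_A=24/25 = (72/25)·(4/3) - (24/25) = 72/25 kN·m
Superposition: M = Σ M_i = 11359/1800 kN·m ≈ 6.310556 kN·m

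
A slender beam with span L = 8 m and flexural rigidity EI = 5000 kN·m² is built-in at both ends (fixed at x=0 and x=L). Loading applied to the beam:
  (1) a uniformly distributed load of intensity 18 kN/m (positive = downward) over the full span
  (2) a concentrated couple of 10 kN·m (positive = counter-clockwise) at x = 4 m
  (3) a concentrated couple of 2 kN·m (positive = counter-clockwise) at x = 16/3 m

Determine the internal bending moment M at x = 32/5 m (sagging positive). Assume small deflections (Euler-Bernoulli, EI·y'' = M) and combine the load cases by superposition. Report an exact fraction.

Load 1 — uniform load w=18 kN/m over full span:
  M_1 = wLx/2 - wL²/12 - wx²/2 = 18·8·(32/5)/2 - 18·8²/12 - 18·(32/5)²/2 = -96/25 kN·m
Load 2 — applied couple M₀=10 kN·m at a=4 m (b=L-a=4):
  M_2 = R_Ax - M_A - M₀  [x>a] with R_A=15/8, M_A=5/2 = (15/8)·(32/5) - (5/2) - 10 = -1/2 kN·m
Load 3 — applied couple M₀=2 kN·m at a=16/3 m (b=L-a=8/3):
  M_3 = R_Ax - M_A - M₀  [x>a] with R_A=1/3, M_A=2/3 = (1/3)·(32/5) - (2/3) - 2 = -8/15 kN·m
Superposition: M = Σ M_i = -731/150 kN·m ≈ -4.873333 kN·m

M(32/5) = -731/150 kN·m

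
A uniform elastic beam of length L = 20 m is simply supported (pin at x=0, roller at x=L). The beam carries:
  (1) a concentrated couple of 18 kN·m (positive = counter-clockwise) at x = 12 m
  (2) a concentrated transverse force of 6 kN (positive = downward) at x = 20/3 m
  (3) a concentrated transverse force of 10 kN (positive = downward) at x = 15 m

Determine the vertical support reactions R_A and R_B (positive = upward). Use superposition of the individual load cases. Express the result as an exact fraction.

Load 1 — applied couple M₀=18 kN·m at a=12 m (b=L-a=8):
  R_A = M₀/L = 18/20 = 9/10 kN
  R_B = -M₀/L = -18/20 = -9/10 kN
Load 2 — point force P=6 kN at a=20/3 m (b=L-a=40/3):
  R_A = Pb/L = 6·(40/3)/20 = 4 kN
  R_B = Pa/L = 6·(20/3)/20 = 2 kN
Load 3 — point force P=10 kN at a=15 m (b=L-a=5):
  R_A = Pb/L = 10·5/20 = 5/2 kN
  R_B = Pa/L = 10·15/20 = 15/2 kN
Superposition: R_A = 37/5 kN, R_B = 43/5 kN

R_A = 37/5 kN, R_B = 43/5 kN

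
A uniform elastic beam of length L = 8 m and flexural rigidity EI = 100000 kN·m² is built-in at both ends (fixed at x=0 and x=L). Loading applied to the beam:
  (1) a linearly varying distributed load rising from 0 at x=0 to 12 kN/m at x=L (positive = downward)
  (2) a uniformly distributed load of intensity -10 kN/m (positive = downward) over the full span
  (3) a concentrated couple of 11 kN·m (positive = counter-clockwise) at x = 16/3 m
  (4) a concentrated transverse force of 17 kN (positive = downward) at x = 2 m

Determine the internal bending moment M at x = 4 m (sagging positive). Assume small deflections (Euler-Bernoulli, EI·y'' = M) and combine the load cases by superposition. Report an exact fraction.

M(4) = -11/4 kN·m

Load 1 — triangular load w₀=12 kN/m (0→w₀ over full span):
  M_1 = 3w₀Lx/20 - w₀L²/30 - w₀x³/(6L) = 3·12·8·4/20 - 12·8²/30 - 12·4³/(6·8) = 16 kN·m
Load 2 — uniform load w=-10 kN/m over full span:
  M_2 = wLx/2 - wL²/12 - wx²/2 = (-10)·8·4/2 - (-10)·8²/12 - (-10)·4²/2 = -80/3 kN·m
Load 3 — applied couple M₀=11 kN·m at a=16/3 m (b=L-a=8/3):
  M_3 = R_Ax - M_A  [x≤a] with R_A=11/6, M_A=11/3 = (11/6)·4 - (11/3) = 11/3 kN·m
Load 4 — point force P=17 kN at a=2 m (b=L-a=6):
  M_4 = Pa²(a+3b)(L-x)/L³ - Pa²b/L²  [x>a] = 17·2²·(2+3·6)·(8-4)/8³ - 17·2²·6/8² = 17/4 kN·m
Superposition: M = Σ M_i = -11/4 kN·m ≈ -2.750000 kN·m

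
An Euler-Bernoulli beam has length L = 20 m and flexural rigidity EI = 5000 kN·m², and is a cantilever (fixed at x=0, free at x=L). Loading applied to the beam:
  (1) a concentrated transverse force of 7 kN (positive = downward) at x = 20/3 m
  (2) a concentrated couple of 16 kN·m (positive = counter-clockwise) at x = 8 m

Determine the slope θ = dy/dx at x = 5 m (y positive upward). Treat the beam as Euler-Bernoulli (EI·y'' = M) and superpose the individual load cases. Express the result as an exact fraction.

θ(5) = -79/6000 rad

Load 1 — point force P=7 kN at a=20/3 m (b=L-a=40/3):
  θ_1 = -Px(2a-x)/(2EI)  [x≤a] = -7·5·(2·(20/3)-5)/(2·5000) = -7/240 rad
Load 2 — applied couple M₀=16 kN·m at a=8 m (b=L-a=12):
  θ_2 = M₀x/EI  [x≤a] = 16·5/5000 = 2/125 rad
Superposition: θ = Σ θ_i = -79/6000 rad ≈ -0.013167 rad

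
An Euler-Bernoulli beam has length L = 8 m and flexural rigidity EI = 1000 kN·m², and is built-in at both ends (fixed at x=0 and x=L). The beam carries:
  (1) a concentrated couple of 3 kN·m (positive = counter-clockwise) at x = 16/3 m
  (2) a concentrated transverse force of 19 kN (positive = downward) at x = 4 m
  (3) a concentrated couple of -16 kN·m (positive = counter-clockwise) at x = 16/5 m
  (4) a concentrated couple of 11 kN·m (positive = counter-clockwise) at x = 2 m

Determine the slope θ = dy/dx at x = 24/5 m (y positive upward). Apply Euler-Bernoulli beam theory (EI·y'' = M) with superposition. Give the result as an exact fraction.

Load 1 — applied couple M₀=3 kN·m at a=16/3 m (b=L-a=8/3):
  θ_1 = (R_Ax²/2 - M_Ax)/EI  [x≤a] with R_A=1/2, M_A=1 = ((1/2)·(24/5)²/2 - 1·(24/5))/1000 = 3/3125 rad
Load 2 — point force P=19 kN at a=4 m (b=L-a=4):
  θ_2 = Pa²(L-x)(2bL-(3b+a)(L-x))/(2L³EI)  [x>a] = 19·4²·(8-(24/5))·(2·4·8-(3·4+4)·(8-(24/5)))/(2·8³·1000) = 38/3125 rad
Load 3 — applied couple M₀=-16 kN·m at a=16/5 m (b=L-a=24/5):
  θ_3 = (R_Ax²/2 - M_Ax - M₀(x-a))/EI  [x>a] with R_A=-72/25, M_A=-48/25 = ((-72/25)·(24/5)²/2 - (-48/25)·(24/5) - (-16)·((24/5)-(16/5)))/1000 = 128/78125 rad
Load 4 — applied couple M₀=11 kN·m at a=2 m (b=L-a=6):
  θ_4 = (R_Ax²/2 - M_Ax - M₀(x-a))/EI  [x>a] with R_A=99/64, M_A=-33/16 = ((99/64)·(24/5)²/2 - (-33/16)·(24/5) - 11·((24/5)-2))/1000 = -77/25000 rad
Superposition: θ = Σ θ_i = 7299/625000 rad ≈ 0.011678 rad

θ(24/5) = 7299/625000 rad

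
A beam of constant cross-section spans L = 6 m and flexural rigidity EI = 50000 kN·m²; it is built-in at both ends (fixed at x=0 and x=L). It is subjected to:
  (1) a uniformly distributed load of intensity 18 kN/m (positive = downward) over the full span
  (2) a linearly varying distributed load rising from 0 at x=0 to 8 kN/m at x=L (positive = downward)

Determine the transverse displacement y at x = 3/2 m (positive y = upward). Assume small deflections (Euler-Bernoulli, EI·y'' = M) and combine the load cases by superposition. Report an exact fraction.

Load 1 — uniform load w=18 kN/m over full span:
  y_1 = -wx²(L-x)²/(24EI) = -18·(3/2)²·(6-(3/2))²/(24·50000) = -2187/3200000 m
Load 2 — triangular load w₀=8 kN/m (0→w₀ over full span):
  y_2 = -w₀x²(L-x)²(x+2L)/(120LEI) = -8·(3/2)²·(6-(3/2))²·((3/2)+2·6)/(120·6·50000) = -2187/16000000 m
Superposition: y = Σ y_i = -6561/8000000 m ≈ -0.000820 m

y(3/2) = -6561/8000000 m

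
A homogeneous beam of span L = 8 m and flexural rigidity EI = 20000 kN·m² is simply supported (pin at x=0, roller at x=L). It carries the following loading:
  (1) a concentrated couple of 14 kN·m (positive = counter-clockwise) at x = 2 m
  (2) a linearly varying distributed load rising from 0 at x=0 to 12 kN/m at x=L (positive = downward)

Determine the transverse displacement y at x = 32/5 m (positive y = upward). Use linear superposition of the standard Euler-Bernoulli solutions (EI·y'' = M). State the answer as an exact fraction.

y(32/5) = -690163/78125000 m

Load 1 — applied couple M₀=14 kN·m at a=2 m (b=L-a=6):
  y_1 = (M₀x³/(6L)-M₀(x-a)²/2+C₁x)/EI  [x>a] with C₁=M₀(3b²-L²)/(6L)=77/6 = (14·(32/5)³/(6·8)-14·((32/5)-2)²/2+(77/6)·(32/5))/20000 = 721/625000 m
Load 2 — triangular load w₀=12 kN/m (0→w₀ over full span):
  y_2 = -w₀x(7L⁴-10L²x²+3x⁴)/(360LEI) = -12·(32/5)·(7·8⁴-10·8²·(32/5)²+3·(32/5)⁴)/(360·8·20000) = -97536/9765625 m
Superposition: y = Σ y_i = -690163/78125000 m ≈ -0.008834 m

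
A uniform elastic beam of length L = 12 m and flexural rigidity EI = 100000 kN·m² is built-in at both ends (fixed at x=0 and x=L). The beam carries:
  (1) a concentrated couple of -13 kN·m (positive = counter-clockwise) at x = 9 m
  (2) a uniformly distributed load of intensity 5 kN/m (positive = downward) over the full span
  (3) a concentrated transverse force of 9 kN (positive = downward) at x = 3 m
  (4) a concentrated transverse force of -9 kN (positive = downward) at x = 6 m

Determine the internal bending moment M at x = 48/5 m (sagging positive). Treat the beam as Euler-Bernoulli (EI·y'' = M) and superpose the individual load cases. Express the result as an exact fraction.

M(48/5) = 159/40 kN·m

Load 1 — applied couple M₀=-13 kN·m at a=9 m (b=L-a=3):
  M_1 = R_Ax - M_A - M₀  [x>a] with R_A=-39/32, M_A=-65/16 = (-39/32)·(48/5) - (-65/16) - (-13) = 429/80 kN·m
Load 2 — uniform load w=5 kN/m over full span:
  M_2 = wLx/2 - wL²/12 - wx²/2 = 5·12·(48/5)/2 - 5·12²/12 - 5·(48/5)²/2 = -12/5 kN·m
Load 3 — point force P=9 kN at a=3 m (b=L-a=9):
  M_3 = Pa²(a+3b)(L-x)/L³ - Pa²b/L²  [x>a] = 9·3²·(3+3·9)·(12-(48/5))/12³ - 9·3²·9/12² = -27/16 kN·m
Load 4 — point force P=-9 kN at a=6 m (b=L-a=6):
  M_4 = Pa²(a+3b)(L-x)/L³ - Pa²b/L²  [x>a] = (-9)·6²·(6+3·6)·(12-(48/5))/12³ - (-9)·6²·6/12² = 27/10 kN·m
Superposition: M = Σ M_i = 159/40 kN·m ≈ 3.975000 kN·m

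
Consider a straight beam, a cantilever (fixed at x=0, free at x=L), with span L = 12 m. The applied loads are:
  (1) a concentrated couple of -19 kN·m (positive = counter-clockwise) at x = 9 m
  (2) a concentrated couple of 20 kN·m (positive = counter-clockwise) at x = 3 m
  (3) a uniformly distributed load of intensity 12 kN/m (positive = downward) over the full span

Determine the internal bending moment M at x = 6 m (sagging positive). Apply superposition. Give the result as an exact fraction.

Load 1 — applied couple M₀=-19 kN·m at a=9 m (b=L-a=3):
  M_1 = M₀  [x≤a] = (-19) = -19 kN·m
Load 2 — applied couple M₀=20 kN·m at a=3 m (b=L-a=9):
  M_2 = 0  [x>a] = 0 kN·m
Load 3 — uniform load w=12 kN/m over full span:
  M_3 = -w(L-x)²/2 = -12·(12-6)²/2 = -216 kN·m
Superposition: M = Σ M_i = -235 kN·m ≈ -235.000000 kN·m

M(6) = -235 kN·m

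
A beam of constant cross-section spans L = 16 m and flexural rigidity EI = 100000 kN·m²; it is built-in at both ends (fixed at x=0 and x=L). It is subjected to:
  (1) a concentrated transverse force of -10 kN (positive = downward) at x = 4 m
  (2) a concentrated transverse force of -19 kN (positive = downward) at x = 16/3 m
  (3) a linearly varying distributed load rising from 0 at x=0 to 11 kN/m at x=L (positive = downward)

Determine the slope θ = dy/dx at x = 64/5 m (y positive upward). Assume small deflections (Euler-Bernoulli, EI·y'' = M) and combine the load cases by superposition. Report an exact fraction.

θ(64/5) = 136477/105468750 rad

Load 1 — point force P=-10 kN at a=4 m (b=L-a=12):
  θ_1 = Pa²(L-x)(2bL-(3b+a)(L-x))/(2L³EI)  [x>a] = (-10)·4²·(16-(64/5))·(2·12·16-(3·12+4)·(16-(64/5)))/(2·16³·100000) = -1/6250 rad
Load 2 — point force P=-19 kN at a=16/3 m (b=L-a=32/3):
  θ_2 = Pa²(L-x)(2bL-(3b+a)(L-x))/(2L³EI)  [x>a] = (-19)·(16/3)²·(16-(64/5))·(2·(32/3)·16-(3·(32/3)+(16/3))·(16-(64/5)))/(2·16³·100000) = -988/2109375 rad
Load 3 — triangular load w₀=11 kN/m (0→w₀ over full span):
  θ_3 = -w₀(2x(L-x)(L-2x)(x+2L)+x²(L-x)²)/(120LEI) = -11·(2·(64/5)·(16-(64/5))·(16-2·(64/5))·((64/5)+2·16)+(64/5)²·(16-(64/5))²)/(120·16·100000) = 11264/5859375 rad
Superposition: θ = Σ θ_i = 136477/105468750 rad ≈ 0.001294 rad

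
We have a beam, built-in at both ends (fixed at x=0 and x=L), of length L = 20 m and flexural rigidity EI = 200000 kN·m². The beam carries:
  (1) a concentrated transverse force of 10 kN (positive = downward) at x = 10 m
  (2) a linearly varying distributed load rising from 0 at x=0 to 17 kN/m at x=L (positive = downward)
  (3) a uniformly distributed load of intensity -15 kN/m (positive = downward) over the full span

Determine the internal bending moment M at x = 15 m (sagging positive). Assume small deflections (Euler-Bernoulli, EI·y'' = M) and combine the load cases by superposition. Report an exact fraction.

M(15) = -55/24 kN·m

Load 1 — point force P=10 kN at a=10 m (b=L-a=10):
  M_1 = Pa²(a+3b)(L-x)/L³ - Pa²b/L²  [x>a] = 10·10²·(10+3·10)·(20-15)/20³ - 10·10²·10/20² = 0 kN·m
Load 2 — triangular load w₀=17 kN/m (0→w₀ over full span):
  M_2 = 3w₀Lx/20 - w₀L²/30 - w₀x³/(6L) = 3·17·20·15/20 - 17·20²/30 - 17·15³/(6·20) = 1445/24 kN·m
Load 3 — uniform load w=-15 kN/m over full span:
  M_3 = wLx/2 - wL²/12 - wx²/2 = (-15)·20·15/2 - (-15)·20²/12 - (-15)·15²/2 = -125/2 kN·m
Superposition: M = Σ M_i = -55/24 kN·m ≈ -2.291667 kN·m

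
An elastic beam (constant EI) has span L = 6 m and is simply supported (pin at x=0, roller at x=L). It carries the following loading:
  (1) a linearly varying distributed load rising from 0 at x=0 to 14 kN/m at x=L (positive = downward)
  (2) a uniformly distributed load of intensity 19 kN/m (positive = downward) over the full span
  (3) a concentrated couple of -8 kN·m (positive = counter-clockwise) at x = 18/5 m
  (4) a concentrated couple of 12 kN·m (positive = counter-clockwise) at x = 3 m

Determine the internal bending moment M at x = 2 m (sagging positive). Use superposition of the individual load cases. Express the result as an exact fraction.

M(2) = 920/9 kN·m

Load 1 — triangular load w₀=14 kN/m (0→w₀ over full span):
  M_1 = w₀Lx/6 - w₀x³/(6L) = 14·6·2/6 - 14·2³/(6·6) = 224/9 kN·m
Load 2 — uniform load w=19 kN/m over full span:
  M_2 = wx(L-x)/2 = 19·2·(6-2)/2 = 76 kN·m
Load 3 — applied couple M₀=-8 kN·m at a=18/5 m (b=L-a=12/5):
  M_3 = M₀x/L  [x≤a] = (-8)·2/6 = -8/3 kN·m
Load 4 — applied couple M₀=12 kN·m at a=3 m (b=L-a=3):
  M_4 = M₀x/L  [x≤a] = 12·2/6 = 4 kN·m
Superposition: M = Σ M_i = 920/9 kN·m ≈ 102.222222 kN·m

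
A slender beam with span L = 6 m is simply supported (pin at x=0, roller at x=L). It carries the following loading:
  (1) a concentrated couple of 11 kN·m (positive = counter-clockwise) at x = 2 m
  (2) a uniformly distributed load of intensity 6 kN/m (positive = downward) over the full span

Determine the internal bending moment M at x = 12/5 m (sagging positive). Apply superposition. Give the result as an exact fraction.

M(12/5) = 483/25 kN·m

Load 1 — applied couple M₀=11 kN·m at a=2 m (b=L-a=4):
  M_1 = M₀x/L - M₀  [x>a] = 11·(12/5)/6 - 11 = -33/5 kN·m
Load 2 — uniform load w=6 kN/m over full span:
  M_2 = wx(L-x)/2 = 6·(12/5)·(6-(12/5))/2 = 648/25 kN·m
Superposition: M = Σ M_i = 483/25 kN·m ≈ 19.320000 kN·m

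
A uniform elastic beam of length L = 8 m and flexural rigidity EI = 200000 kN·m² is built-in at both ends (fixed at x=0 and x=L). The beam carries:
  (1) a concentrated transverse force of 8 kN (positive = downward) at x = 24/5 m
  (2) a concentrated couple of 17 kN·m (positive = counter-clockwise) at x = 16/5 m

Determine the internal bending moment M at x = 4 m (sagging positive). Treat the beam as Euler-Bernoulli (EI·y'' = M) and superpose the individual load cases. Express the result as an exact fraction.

M(4) = -42/25 kN·m

Load 1 — point force P=8 kN at a=24/5 m (b=L-a=16/5):
  M_1 = Pb²(3a+b)x/L³ - Pab²/L²  [x≤a] = 8·(16/5)²·(3·(24/5)+(16/5))·4/8³ - 8·(24/5)·(16/5)²/8² = 128/25 kN·m
Load 2 — applied couple M₀=17 kN·m at a=16/5 m (b=L-a=24/5):
  M_2 = R_Ax - M_A - M₀  [x>a] with R_A=153/50, M_A=51/25 = (153/50)·4 - (51/25) - 17 = -34/5 kN·m
Superposition: M = Σ M_i = -42/25 kN·m ≈ -1.680000 kN·m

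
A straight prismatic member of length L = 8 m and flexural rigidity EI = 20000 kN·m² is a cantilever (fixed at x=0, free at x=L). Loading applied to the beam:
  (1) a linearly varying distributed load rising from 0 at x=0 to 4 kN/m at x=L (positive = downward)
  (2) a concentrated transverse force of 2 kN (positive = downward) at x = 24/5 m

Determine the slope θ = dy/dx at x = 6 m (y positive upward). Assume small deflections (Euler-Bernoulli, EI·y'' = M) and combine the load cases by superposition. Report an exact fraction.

Load 1 — triangular load w₀=4 kN/m (0→w₀ over full span):
  θ_1 = (w₀Lx²/4-w₀L²x/3-w₀x⁴/(24L))/EI = (4·8·6²/4-4·8²·6/3-4·6⁴/(24·8))/20000 = -251/20000 rad
Load 2 — point force P=2 kN at a=24/5 m (b=L-a=16/5):
  θ_2 = -Pa²/(2EI)  [x>a] = -2·(24/5)²/(2·20000) = -18/15625 rad
Superposition: θ = Σ θ_i = -6851/500000 rad ≈ -0.013702 rad

θ(6) = -6851/500000 rad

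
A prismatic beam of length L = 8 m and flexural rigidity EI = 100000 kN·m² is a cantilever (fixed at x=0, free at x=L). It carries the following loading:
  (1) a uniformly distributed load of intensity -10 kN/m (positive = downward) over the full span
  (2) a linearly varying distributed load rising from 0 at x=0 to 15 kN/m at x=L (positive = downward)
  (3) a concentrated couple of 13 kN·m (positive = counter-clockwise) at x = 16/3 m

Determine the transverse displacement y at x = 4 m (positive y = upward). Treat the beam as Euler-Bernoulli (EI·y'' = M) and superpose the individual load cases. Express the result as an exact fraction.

Load 1 — uniform load w=-10 kN/m over full span:
  y_1 = -wx²(x²-4Lx+6L²)/(24EI) = -(-10)·4²·(4²-4·8·4+6·8²)/(24·100000) = 34/1875 m
Load 2 — triangular load w₀=15 kN/m (0→w₀ over full span):
  y_2 = (w₀Lx³/12-w₀L²x²/6-w₀x⁵/(120L))/EI = (15·8·4³/12-15·8²·4²/6-15·4⁵/(120·8))/100000 = -121/6250 m
Load 3 — applied couple M₀=13 kN·m at a=16/3 m (b=L-a=8/3):
  y_3 = M₀x²/(2EI)  [x≤a] = 13·4²/(2·100000) = 13/12500 m
Superposition: y = Σ y_i = -7/37500 m ≈ -0.000187 m

y(4) = -7/37500 m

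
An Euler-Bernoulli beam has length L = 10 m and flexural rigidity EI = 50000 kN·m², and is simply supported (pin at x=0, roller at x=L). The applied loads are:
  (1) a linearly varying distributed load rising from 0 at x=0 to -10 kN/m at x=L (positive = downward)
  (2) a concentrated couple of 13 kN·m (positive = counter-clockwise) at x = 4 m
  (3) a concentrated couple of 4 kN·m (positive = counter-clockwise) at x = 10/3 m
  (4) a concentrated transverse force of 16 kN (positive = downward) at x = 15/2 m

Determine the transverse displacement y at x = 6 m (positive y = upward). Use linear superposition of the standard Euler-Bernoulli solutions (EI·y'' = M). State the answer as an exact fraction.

Load 1 — triangular load w₀=-10 kN/m (0→w₀ over full span):
  y_1 = -w₀x(7L⁴-10L²x²+3x⁴)/(360LEI) = -(-10)·6·(7·10⁴-10·10²·6²+3·6⁴)/(360·10·50000) = 592/46875 m
Load 2 — applied couple M₀=13 kN·m at a=4 m (b=L-a=6):
  y_2 = (M₀x³/(6L)-M₀(x-a)²/2+C₁x)/EI  [x>a] with C₁=M₀(3b²-L²)/(6L)=26/15 = (13·6³/(6·10)-13·(6-4)²/2+(26/15)·6)/50000 = 39/62500 m
Load 3 — applied couple M₀=4 kN·m at a=10/3 m (b=L-a=20/3):
  y_3 = (M₀x³/(6L)-M₀(x-a)²/2+C₁x)/EI  [x>a] with C₁=M₀(3b²-L²)/(6L)=20/9 = (4·6³/(6·10)-4·(6-(10/3))²/2+(20/9)·6)/50000 = 38/140625 m
Load 4 — point force P=16 kN at a=15/2 m (b=L-a=5/2):
  y_4 = -Pbx(L²-b²-x²)/(6LEI)  [x≤a] = -16·(5/2)·6·(10²-(5/2)²-6²)/(6·10·50000) = -231/50000 m
Superposition: y = Σ y_i = 20033/2250000 m ≈ 0.008904 m

y(6) = 20033/2250000 m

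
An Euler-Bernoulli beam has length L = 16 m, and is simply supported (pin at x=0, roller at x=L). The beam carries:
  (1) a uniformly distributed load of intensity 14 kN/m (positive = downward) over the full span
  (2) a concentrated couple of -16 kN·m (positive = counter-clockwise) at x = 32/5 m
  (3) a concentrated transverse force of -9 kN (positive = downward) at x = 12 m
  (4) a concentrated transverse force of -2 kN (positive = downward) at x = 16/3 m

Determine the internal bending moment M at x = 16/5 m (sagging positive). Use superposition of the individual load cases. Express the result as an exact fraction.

M(16/5) = 20404/75 kN·m

Load 1 — uniform load w=14 kN/m over full span:
  M_1 = wx(L-x)/2 = 14·(16/5)·(16-(16/5))/2 = 7168/25 kN·m
Load 2 — applied couple M₀=-16 kN·m at a=32/5 m (b=L-a=48/5):
  M_2 = M₀x/L  [x≤a] = (-16)·(16/5)/16 = -16/5 kN·m
Load 3 — point force P=-9 kN at a=12 m (b=L-a=4):
  M_3 = Pbx/L  [x≤a] = (-9)·4·(16/5)/16 = -36/5 kN·m
Load 4 — point force P=-2 kN at a=16/3 m (b=L-a=32/3):
  M_4 = Pbx/L  [x≤a] = (-2)·(32/3)·(16/5)/16 = -64/15 kN·m
Superposition: M = Σ M_i = 20404/75 kN·m ≈ 272.053333 kN·m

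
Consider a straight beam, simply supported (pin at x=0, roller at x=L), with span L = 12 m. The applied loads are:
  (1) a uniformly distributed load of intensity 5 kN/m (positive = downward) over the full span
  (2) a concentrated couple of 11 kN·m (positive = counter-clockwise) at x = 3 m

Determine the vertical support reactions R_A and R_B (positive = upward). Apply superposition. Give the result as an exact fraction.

R_A = 371/12 kN, R_B = 349/12 kN

Load 1 — uniform load w=5 kN/m over full span:
  R_A = wL/2 = 5·12/2 = 30 kN
  R_B = wL/2 = 5·12/2 = 30 kN
Load 2 — applied couple M₀=11 kN·m at a=3 m (b=L-a=9):
  R_A = M₀/L = 11/12 kN
  R_B = -M₀/L = -11/12 kN
Superposition: R_A = 371/12 kN, R_B = 349/12 kN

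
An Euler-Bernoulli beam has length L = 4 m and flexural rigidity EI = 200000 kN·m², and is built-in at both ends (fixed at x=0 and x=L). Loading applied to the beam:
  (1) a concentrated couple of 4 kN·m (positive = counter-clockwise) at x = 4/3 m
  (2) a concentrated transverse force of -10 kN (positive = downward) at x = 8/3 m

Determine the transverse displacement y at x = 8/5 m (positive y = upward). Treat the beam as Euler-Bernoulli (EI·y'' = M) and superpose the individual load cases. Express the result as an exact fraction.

y(8/5) = 883/63281250 m

Load 1 — applied couple M₀=4 kN·m at a=4/3 m (b=L-a=8/3):
  y_1 = (R_Ax³/6 - M_Ax²/2 - M₀(x-a)²/2)/EI  [x>a] with R_A=4/3, M_A=0 = ((4/3)·(8/5)³/6 - 0·(8/5)²/2 - 4·((8/5)-(4/3))²/2)/200000 = 3/781250 m
Load 2 — point force P=-10 kN at a=8/3 m (b=L-a=4/3):
  y_2 = -Pb²x²(3aL-(3a+b)x)/(6L³EI)  [x≤a] = -(-10)·(4/3)²·(8/5)²·(3·(8/3)·4-(3·(8/3)+(4/3))·(8/5))/(6·4³·200000) = 64/6328125 m
Superposition: y = Σ y_i = 883/63281250 m ≈ 0.000014 m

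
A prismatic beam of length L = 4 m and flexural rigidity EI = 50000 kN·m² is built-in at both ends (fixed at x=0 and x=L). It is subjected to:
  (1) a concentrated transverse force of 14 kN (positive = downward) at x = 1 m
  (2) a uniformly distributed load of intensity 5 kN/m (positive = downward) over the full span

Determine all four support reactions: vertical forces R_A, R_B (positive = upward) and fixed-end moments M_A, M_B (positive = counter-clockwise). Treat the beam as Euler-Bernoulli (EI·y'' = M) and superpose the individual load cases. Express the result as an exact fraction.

R_A = 349/16 kN, M_A = 349/24 kN·m, R_B = 195/16 kN, M_B = -223/24 kN·m

Load 1 — point force P=14 kN at a=1 m (b=L-a=3):
  R_A = Pb²(3a+b)/L³ = 14·3²·(3·1+3)/4³ = 189/16 kN
  M_A = Pab²/L² = 14·1·3²/4² = 63/8 kN·m
  R_B = Pa²(a+3b)/L³ = 14·1²·(1+3·3)/4³ = 35/16 kN
  M_B = -Pa²b/L² = -14·1²·3/4² = -21/8 kN·m
Load 2 — uniform load w=5 kN/m over full span:
  R_A = wL/2 = 5·4/2 = 10 kN
  M_A = wL²/12 = 5·4²/12 = 20/3 kN·m
  R_B = wL/2 = 5·4/2 = 10 kN
  M_B = -wL²/12 = -5·4²/12 = -20/3 kN·m
Superposition: R_A = 349/16 kN, M_A = 349/24 kN·m, R_B = 195/16 kN, M_B = -223/24 kN·m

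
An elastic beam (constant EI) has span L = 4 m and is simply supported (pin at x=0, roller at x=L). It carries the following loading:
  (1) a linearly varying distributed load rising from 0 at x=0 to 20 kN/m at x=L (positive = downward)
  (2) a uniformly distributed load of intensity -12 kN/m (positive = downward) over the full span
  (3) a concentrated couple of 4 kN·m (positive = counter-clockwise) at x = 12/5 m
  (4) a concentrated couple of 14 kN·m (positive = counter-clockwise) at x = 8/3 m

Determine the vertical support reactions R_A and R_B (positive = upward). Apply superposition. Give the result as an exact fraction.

R_A = -37/6 kN, R_B = -11/6 kN

Load 1 — triangular load w₀=20 kN/m (0→w₀ over full span):
  R_A = w₀L/6 = 20·4/6 = 40/3 kN
  R_B = w₀L/3 = 20·4/3 = 80/3 kN
Load 2 — uniform load w=-12 kN/m over full span:
  R_A = wL/2 = (-12)·4/2 = -24 kN
  R_B = wL/2 = (-12)·4/2 = -24 kN
Load 3 — applied couple M₀=4 kN·m at a=12/5 m (b=L-a=8/5):
  R_A = M₀/L = 4/4 = 1 kN
  R_B = -M₀/L = -4/4 = -1 kN
Load 4 — applied couple M₀=14 kN·m at a=8/3 m (b=L-a=4/3):
  R_A = M₀/L = 14/4 = 7/2 kN
  R_B = -M₀/L = -14/4 = -7/2 kN
Superposition: R_A = -37/6 kN, R_B = -11/6 kN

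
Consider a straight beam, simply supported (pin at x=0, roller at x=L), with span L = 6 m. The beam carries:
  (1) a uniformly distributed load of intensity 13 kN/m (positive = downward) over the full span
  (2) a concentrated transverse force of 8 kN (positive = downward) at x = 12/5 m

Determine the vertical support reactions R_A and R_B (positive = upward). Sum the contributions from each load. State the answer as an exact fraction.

R_A = 219/5 kN, R_B = 211/5 kN

Load 1 — uniform load w=13 kN/m over full span:
  R_A = wL/2 = 13·6/2 = 39 kN
  R_B = wL/2 = 13·6/2 = 39 kN
Load 2 — point force P=8 kN at a=12/5 m (b=L-a=18/5):
  R_A = Pb/L = 8·(18/5)/6 = 24/5 kN
  R_B = Pa/L = 8·(12/5)/6 = 16/5 kN
Superposition: R_A = 219/5 kN, R_B = 211/5 kN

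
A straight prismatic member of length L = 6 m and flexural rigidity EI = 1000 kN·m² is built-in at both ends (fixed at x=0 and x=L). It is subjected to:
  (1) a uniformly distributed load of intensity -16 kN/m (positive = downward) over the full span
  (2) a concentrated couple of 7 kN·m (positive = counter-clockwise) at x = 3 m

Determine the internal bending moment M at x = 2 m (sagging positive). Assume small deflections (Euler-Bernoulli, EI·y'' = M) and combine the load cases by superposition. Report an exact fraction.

Load 1 — uniform load w=-16 kN/m over full span:
  M_1 = wLx/2 - wL²/12 - wx²/2 = (-16)·6·2/2 - (-16)·6²/12 - (-16)·2²/2 = -16 kN·m
Load 2 — applied couple M₀=7 kN·m at a=3 m (b=L-a=3):
  M_2 = R_Ax - M_A  [x≤a] with R_A=7/4, M_A=7/4 = (7/4)·2 - (7/4) = 7/4 kN·m
Superposition: M = Σ M_i = -57/4 kN·m ≈ -14.250000 kN·m

M(2) = -57/4 kN·m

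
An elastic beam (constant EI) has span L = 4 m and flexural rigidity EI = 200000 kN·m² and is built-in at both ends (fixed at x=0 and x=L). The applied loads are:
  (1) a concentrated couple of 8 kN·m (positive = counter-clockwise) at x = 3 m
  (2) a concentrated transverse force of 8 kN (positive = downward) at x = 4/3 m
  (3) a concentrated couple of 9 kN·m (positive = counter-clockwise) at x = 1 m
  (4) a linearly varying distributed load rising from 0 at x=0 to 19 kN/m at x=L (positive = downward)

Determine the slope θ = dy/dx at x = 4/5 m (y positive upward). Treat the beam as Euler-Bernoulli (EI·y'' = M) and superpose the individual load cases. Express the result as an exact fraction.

Load 1 — applied couple M₀=8 kN·m at a=3 m (b=L-a=1):
  θ_1 = (R_Ax²/2 - M_Ax)/EI  [x≤a] with R_A=9/4, M_A=5/2 = ((9/4)·(4/5)²/2 - (5/2)·(4/5))/200000 = -1/156250 rad
Load 2 — point force P=8 kN at a=4/3 m (b=L-a=8/3):
  θ_2 = -Pb²x(2aL-(3a+b)x)/(2L³EI)  [x≤a] = -8·(8/3)²·(4/5)·(2·(4/3)·4-(3·(4/3)+(8/3))·(4/5))/(2·4³·200000) = -4/421875 rad
Load 3 — applied couple M₀=9 kN·m at a=1 m (b=L-a=3):
  θ_3 = (R_Ax²/2 - M_Ax)/EI  [x≤a] with R_A=81/32, M_A=-27/16 = ((81/32)·(4/5)²/2 - (-27/16)·(4/5))/200000 = 27/2500000 rad
Load 4 — triangular load w₀=19 kN/m (0→w₀ over full span):
  θ_4 = -w₀(2x(L-x)(L-2x)(x+2L)+x²(L-x)²)/(120LEI) = -19·(2·(4/5)·(4-(4/5))·(4-2·(4/5))·((4/5)+2·4)+(4/5)²·(4-(4/5))²)/(120·4·200000) = -133/5859375 rad
Superposition: θ = Σ θ_i = -46879/1687500000 rad ≈ -0.000028 rad

θ(4/5) = -46879/1687500000 rad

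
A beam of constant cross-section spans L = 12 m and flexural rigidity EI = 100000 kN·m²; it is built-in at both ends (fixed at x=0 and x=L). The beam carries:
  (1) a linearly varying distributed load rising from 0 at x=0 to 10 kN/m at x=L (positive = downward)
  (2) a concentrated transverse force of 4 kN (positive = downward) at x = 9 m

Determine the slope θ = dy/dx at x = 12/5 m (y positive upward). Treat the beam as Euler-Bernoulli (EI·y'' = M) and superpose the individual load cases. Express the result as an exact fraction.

θ(12/5) = -4257/6250000 rad

Load 1 — triangular load w₀=10 kN/m (0→w₀ over full span):
  θ_1 = -w₀(2x(L-x)(L-2x)(x+2L)+x²(L-x)²)/(120LEI) = -10·(2·(12/5)·(12-(12/5))·(12-2·(12/5))·((12/5)+2·12)+(12/5)²·(12-(12/5))²)/(120·12·100000) = -252/390625 rad
Load 2 — point force P=4 kN at a=9 m (b=L-a=3):
  θ_2 = -Pb²x(2aL-(3a+b)x)/(2L³EI)  [x≤a] = -4·3²·(12/5)·(2·9·12-(3·9+3)·(12/5))/(2·12³·100000) = -9/250000 rad
Superposition: θ = Σ θ_i = -4257/6250000 rad ≈ -0.000681 rad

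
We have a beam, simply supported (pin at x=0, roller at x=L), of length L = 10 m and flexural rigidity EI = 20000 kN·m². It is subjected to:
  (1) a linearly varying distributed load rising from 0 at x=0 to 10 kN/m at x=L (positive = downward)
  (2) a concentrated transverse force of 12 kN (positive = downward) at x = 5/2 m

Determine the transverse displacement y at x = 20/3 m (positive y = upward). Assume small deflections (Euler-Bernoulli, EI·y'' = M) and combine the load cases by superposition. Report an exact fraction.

Load 1 — triangular load w₀=10 kN/m (0→w₀ over full span):
  y_1 = -w₀x(7L⁴-10L²x²+3x⁴)/(360LEI) = -10·(20/3)·(7·10⁴-10·10²·(20/3)²+3·(20/3)⁴)/(360·10·20000) = -85/2916 m
Load 2 — point force P=12 kN at a=5/2 m (b=L-a=15/2):
  y_2 = -Pa(L-x)(2Lx-a²-x²)/(6LEI)  [x>a] = -12·(5/2)·(10-(20/3))·(2·10·(20/3)-(5/2)²-(20/3)²)/(6·10·20000) = -119/17280 m
Superposition: y = Σ y_i = -16813/466560 m ≈ -0.036036 m

y(20/3) = -16813/466560 m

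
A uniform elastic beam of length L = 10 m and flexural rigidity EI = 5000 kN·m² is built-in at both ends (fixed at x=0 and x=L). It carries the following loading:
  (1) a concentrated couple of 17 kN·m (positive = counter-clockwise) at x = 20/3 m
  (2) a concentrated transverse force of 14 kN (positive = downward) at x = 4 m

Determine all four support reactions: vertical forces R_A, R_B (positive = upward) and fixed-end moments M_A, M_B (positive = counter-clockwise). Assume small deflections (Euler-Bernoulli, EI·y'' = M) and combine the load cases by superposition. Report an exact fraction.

Load 1 — applied couple M₀=17 kN·m at a=20/3 m (b=L-a=10/3):
  R_A = 6M₀ab/L³ = 6·17·(20/3)·(10/3)/10³ = 34/15 kN
  M_A = M₀b(2a-b)/L² = 17·(10/3)·(2·(20/3)-(10/3))/10² = 17/3 kN·m
  R_B = -6M₀ab/L³ = -6·17·(20/3)·(10/3)/10³ = -34/15 kN
  M_B = M₀a(2b-a)/L² = 17·(20/3)·(2·(10/3)-(20/3))/10² = 0 kN·m
Load 2 — point force P=14 kN at a=4 m (b=L-a=6):
  R_A = Pb²(3a+b)/L³ = 14·6²·(3·4+6)/10³ = 1134/125 kN
  M_A = Pab²/L² = 14·4·6²/10² = 504/25 kN·m
  R_B = Pa²(a+3b)/L³ = 14·4²·(4+3·6)/10³ = 616/125 kN
  M_B = -Pa²b/L² = -14·4²·6/10² = -336/25 kN·m
Superposition: R_A = 4252/375 kN, M_A = 1937/75 kN·m, R_B = 998/375 kN, M_B = -336/25 kN·m

R_A = 4252/375 kN, M_A = 1937/75 kN·m, R_B = 998/375 kN, M_B = -336/25 kN·m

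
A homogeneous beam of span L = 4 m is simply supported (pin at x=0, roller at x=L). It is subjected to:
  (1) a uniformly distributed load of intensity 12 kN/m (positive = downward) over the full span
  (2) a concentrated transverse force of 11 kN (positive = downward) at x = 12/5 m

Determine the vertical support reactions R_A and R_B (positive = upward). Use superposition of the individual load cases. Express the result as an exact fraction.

Load 1 — uniform load w=12 kN/m over full span:
  R_A = wL/2 = 12·4/2 = 24 kN
  R_B = wL/2 = 12·4/2 = 24 kN
Load 2 — point force P=11 kN at a=12/5 m (b=L-a=8/5):
  R_A = Pb/L = 11·(8/5)/4 = 22/5 kN
  R_B = Pa/L = 11·(12/5)/4 = 33/5 kN
Superposition: R_A = 142/5 kN, R_B = 153/5 kN

R_A = 142/5 kN, R_B = 153/5 kN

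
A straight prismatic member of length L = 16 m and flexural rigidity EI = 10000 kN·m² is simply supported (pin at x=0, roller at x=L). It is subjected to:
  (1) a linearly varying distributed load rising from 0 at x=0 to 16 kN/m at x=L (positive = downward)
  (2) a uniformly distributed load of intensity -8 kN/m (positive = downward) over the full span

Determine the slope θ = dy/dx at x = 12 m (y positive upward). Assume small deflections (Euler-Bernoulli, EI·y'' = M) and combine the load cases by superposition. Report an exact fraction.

θ(12) = -14/28125 rad

Load 1 — triangular load w₀=16 kN/m (0→w₀ over full span):
  θ_1 = -w₀(7L⁴-30L²x²+15x⁴)/(360LEI) = -16·(7·16⁴-30·16²·12²+15·12⁴)/(360·16·10000) = 2626/28125 rad
Load 2 — uniform load w=-8 kN/m over full span:
  θ_2 = -w(L³-6Lx²+4x³)/(24EI) = -(-8)·(16³-6·16·12²+4·12³)/(24·10000) = -176/1875 rad
Superposition: θ = Σ θ_i = -14/28125 rad ≈ -0.000498 rad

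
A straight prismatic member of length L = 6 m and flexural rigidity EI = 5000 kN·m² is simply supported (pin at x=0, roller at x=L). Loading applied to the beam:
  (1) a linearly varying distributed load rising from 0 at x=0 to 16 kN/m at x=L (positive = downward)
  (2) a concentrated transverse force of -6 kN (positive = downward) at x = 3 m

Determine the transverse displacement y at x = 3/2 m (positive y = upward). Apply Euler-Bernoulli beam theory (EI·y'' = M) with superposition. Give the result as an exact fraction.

y(3/2) = -2349/160000 m

Load 1 — triangular load w₀=16 kN/m (0→w₀ over full span):
  y_1 = -w₀x(7L⁴-10L²x²+3x⁴)/(360LEI) = -16·(3/2)·(7·6⁴-10·6²·(3/2)²+3·(3/2)⁴)/(360·6·5000) = -2943/160000 m
Load 2 — point force P=-6 kN at a=3 m (b=L-a=3):
  y_2 = -Pbx(L²-b²-x²)/(6LEI)  [x≤a] = -(-6)·3·(3/2)·(6²-3²-(3/2)²)/(6·6·5000) = 297/80000 m
Superposition: y = Σ y_i = -2349/160000 m ≈ -0.014681 m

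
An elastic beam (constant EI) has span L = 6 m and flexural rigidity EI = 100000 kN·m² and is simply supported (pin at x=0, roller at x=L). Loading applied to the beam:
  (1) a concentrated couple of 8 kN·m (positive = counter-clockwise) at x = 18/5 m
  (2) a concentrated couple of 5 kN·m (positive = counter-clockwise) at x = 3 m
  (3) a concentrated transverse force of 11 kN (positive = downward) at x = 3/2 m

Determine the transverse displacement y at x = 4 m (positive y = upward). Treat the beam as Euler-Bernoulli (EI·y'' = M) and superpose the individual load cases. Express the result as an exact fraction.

y(4) = -104183/360000000 m

Load 1 — applied couple M₀=8 kN·m at a=18/5 m (b=L-a=12/5):
  y_1 = (M₀x³/(6L)-M₀(x-a)²/2+C₁x)/EI  [x>a] with C₁=M₀(3b²-L²)/(6L)=-104/25 = (8·4³/(6·6)-8·(4-(18/5))²/2+(-104/25)·4)/100000 = -43/1406250 m
Load 2 — applied couple M₀=5 kN·m at a=3 m (b=L-a=3):
  y_2 = (M₀x³/(6L)-M₀(x-a)²/2+C₁x)/EI  [x>a] with C₁=M₀(3b²-L²)/(6L)=-5/4 = (5·4³/(6·6)-5·(4-3)²/2+(-5/4)·4)/100000 = 1/72000 m
Load 3 — point force P=11 kN at a=3/2 m (b=L-a=9/2):
  y_3 = -Pa(L-x)(2Lx-a²-x²)/(6LEI)  [x>a] = -11·(3/2)·(6-4)·(2·6·4-(3/2)²-4²)/(6·6·100000) = -1309/4800000 m
Superposition: y = Σ y_i = -104183/360000000 m ≈ -0.000289 m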